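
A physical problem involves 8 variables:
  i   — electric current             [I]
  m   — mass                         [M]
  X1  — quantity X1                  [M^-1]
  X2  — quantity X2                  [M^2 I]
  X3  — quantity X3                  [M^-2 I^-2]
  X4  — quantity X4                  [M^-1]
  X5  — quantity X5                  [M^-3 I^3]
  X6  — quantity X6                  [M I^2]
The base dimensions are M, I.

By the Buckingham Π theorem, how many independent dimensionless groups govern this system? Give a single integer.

6

Dimensional matrix (M×I by i×m×X1×X2×X3×X4×X5×X6):
  M: [ 0  1 -1  2 -2 -1 -3  1]
  I: [ 1  0  0  1 -2  0  3  2]
RREF → pivots at {i,m} ⇒ r = 2
8 vars − rank 2 = 6 Π groups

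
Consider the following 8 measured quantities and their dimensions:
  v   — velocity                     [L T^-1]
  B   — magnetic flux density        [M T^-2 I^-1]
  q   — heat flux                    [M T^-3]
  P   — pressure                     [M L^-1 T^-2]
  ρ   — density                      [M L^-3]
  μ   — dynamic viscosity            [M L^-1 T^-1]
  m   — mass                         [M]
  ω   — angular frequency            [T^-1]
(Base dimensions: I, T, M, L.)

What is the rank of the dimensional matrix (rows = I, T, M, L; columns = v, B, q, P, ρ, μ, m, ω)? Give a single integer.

Dimensional matrix (I×T×M×L by v×B×q×P×ρ×μ×m×ω):
  I: [ 0 -1  0  0  0  0  0  0]
  T: [-1 -2 -3 -2  0 -1  0 -1]
  M: [ 0  1  1  1  1  1  1  0]
  L: [ 1  0  0 -1 -3 -1  0  0]
Row reduction gives pivot columns v,B,q,μ; rank = 4

4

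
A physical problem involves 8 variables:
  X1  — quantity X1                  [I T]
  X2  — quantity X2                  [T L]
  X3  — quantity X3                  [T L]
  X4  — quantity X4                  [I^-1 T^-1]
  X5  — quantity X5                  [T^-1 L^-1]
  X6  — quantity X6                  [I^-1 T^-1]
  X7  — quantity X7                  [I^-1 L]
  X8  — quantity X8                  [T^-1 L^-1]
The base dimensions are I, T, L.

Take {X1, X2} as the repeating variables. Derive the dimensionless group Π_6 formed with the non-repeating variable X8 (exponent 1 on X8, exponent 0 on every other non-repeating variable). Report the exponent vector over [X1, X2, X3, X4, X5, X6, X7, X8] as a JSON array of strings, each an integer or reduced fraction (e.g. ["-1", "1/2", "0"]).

Exponent matrix [I,T,L] × [X1,X2,X3,X4,X5,X6,X7,X8]:
  I: [ 1  0  0 -1  0 -1 -1  0]
  T: [ 1  1  1 -1 -1 -1  0 -1]
  L: [ 0  1  1  0 -1  0  1 -1]
Row reduction gives pivot columns X1,X2; rank = 2
Repeat: X1,X2; free: X3,X4,X5,X6,X7,X8
RREF:
  r0: [   1    0    0   -1    0   -1   -1    0]
  r1: [   0    1    1    0   -1    0    1   -1]
  r2: [   0    0    0    0    0    0    0    0]
Fix exponent of X8 at 1, X3 at 0, X4 at 0, X5 at 0, X6 at 0, X7 at 0; solve each RREF row for its pivot's exponent:
  r0: exp(X1) + (0)·1 = 0 ⇒ exp(X1) = 0
  r1: exp(X2) + (-1)·1 = 0 ⇒ exp(X2) = 1
Π_6 = X2 · X8

["0", "1", "0", "0", "0", "0", "0", "1"]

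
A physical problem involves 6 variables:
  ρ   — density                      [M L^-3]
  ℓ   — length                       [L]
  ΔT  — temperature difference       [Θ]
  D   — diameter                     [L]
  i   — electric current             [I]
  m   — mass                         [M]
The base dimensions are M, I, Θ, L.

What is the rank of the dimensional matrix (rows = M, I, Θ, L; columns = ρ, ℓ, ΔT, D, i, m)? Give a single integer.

Dimensional matrix (M×I×Θ×L by ρ×ℓ×ΔT×D×i×m):
  M: [ 1  0  0  0  0  1]
  I: [ 0  0  0  0  1  0]
  Θ: [ 0  0  1  0  0  0]
  L: [-3  1  0  1  0  0]
Row reduction gives pivot columns ρ,ℓ,ΔT,i; rank = 4

4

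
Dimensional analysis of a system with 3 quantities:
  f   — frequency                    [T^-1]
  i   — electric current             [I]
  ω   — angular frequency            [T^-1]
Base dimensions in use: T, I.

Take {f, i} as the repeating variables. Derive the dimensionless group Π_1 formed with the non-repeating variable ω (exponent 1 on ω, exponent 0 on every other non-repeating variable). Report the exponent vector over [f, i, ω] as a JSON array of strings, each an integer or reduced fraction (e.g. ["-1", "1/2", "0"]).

Dimensional matrix (T×I by f×i×ω):
  T: [-1  0 -1]
  I: [ 0  1  0]
Row reduction gives pivot columns f,i; rank = 2
Repeat: f,i; free: ω
RREF:
  r0: [   1    0    1]
  r1: [   0    1    0]
Fix exponent of ω at 1; solve each RREF row for its pivot's exponent:
  r0: exp(f) + (1)·1 = 0 ⇒ exp(f) = -1
  r1: exp(i) + (0)·1 = 0 ⇒ exp(i) = 0
Π_1 = f^-1 · ω

["-1", "0", "1"]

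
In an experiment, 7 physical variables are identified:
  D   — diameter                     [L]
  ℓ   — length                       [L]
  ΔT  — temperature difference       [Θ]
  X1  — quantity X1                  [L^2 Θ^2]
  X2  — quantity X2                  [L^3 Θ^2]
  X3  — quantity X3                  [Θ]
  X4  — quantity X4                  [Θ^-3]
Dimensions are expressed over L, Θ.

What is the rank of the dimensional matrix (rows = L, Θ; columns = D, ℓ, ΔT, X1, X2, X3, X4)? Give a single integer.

2

Exponent matrix [L,Θ] × [D,ℓ,ΔT,X1,X2,X3,X4]:
  L: [ 1  1  0  2  3  0  0]
  Θ: [ 0  0  1  2  2  1 -3]
Echelon form has 2 nonzero rows (pivots: D,ΔT)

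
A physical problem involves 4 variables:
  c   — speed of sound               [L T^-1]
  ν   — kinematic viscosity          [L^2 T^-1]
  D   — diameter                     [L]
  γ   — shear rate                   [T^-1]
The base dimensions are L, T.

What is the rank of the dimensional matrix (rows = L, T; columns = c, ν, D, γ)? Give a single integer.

2

Write exponents as rows L,T / cols c,ν,D,γ:
  L: [ 1  2  1  0]
  T: [-1 -1  0 -1]
Echelon form has 2 nonzero rows (pivots: c,ν)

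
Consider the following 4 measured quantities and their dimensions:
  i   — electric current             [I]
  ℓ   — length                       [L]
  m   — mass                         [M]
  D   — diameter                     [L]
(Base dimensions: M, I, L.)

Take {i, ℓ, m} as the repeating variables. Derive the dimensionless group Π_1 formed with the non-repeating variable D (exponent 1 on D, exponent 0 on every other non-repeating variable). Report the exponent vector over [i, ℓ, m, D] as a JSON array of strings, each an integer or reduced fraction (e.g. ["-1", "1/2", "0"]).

["0", "-1", "0", "1"]

Write exponents as rows M,I,L / cols i,ℓ,m,D:
  M: [ 0  0  1  0]
  I: [ 1  0  0  0]
  L: [ 0  1  0  1]
Row reduction gives pivot columns i,ℓ,m; rank = 3
Repeat: i,ℓ,m; free: D
RREF:
  r0: [   1    0    0    0]
  r1: [   0    1    0    1]
  r2: [   0    0    1    0]
Fix exponent of D at 1; solve each RREF row for its pivot's exponent:
  r0: exp(i) + (0)·1 = 0 ⇒ exp(i) = 0
  r1: exp(ℓ) + (1)·1 = 0 ⇒ exp(ℓ) = -1
  r2: exp(m) + (0)·1 = 0 ⇒ exp(m) = 0
Π_1 = ℓ^-1 · D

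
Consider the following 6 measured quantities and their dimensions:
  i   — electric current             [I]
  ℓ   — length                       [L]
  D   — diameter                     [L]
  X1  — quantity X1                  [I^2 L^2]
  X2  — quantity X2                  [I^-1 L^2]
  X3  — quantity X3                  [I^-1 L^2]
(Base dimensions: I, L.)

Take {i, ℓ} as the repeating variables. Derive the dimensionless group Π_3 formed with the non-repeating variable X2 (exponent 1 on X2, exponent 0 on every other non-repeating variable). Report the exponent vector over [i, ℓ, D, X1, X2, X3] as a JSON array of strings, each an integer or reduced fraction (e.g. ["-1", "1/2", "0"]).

["1", "-2", "0", "0", "1", "0"]

Exponent matrix [I,L] × [i,ℓ,D,X1,X2,X3]:
  I: [ 1  0  0  2 -1 -1]
  L: [ 0  1  1  2  2  2]
Echelon form has 2 nonzero rows (pivots: i,ℓ)
Repeat: i,ℓ; free: D,X1,X2,X3
RREF:
  r0: [   1    0    0    2   -1   -1]
  r1: [   0    1    1    2    2    2]
Fix exponent of X2 at 1, D at 0, X1 at 0, X3 at 0; solve each RREF row for its pivot's exponent:
  r0: exp(i) + (-1)·1 = 0 ⇒ exp(i) = 1
  r1: exp(ℓ) + (2)·1 = 0 ⇒ exp(ℓ) = -2
Π_3 = i · ℓ^-2 · X2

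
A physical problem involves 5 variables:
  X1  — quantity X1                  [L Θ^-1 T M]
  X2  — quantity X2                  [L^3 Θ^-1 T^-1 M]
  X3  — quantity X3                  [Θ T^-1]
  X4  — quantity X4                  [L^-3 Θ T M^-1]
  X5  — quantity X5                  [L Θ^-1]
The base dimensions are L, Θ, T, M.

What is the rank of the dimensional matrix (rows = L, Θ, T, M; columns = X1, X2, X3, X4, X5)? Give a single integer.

3

Dimensional matrix (L×Θ×T×M by X1×X2×X3×X4×X5):
  L: [ 1  3  0 -3  1]
  Θ: [-1 -1  1  1 -1]
  T: [ 1 -1 -1  1  0]
  M: [ 1  1  0 -1  0]
RREF → pivots at {X1,X2,X3} ⇒ r = 3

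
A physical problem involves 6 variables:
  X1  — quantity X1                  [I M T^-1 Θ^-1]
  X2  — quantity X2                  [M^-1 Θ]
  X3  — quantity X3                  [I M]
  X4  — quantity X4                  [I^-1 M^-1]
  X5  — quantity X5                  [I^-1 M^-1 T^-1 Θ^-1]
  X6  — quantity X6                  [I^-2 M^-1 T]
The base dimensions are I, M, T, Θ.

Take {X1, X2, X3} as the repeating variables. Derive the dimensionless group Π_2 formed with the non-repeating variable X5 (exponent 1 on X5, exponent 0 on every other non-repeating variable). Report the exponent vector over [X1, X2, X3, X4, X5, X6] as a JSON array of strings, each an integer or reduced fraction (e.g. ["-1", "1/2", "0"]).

Write exponents as rows I,M,T,Θ / cols X1,X2,X3,X4,X5,X6:
  I: [ 1  0  1 -1 -1 -2]
  M: [ 1 -1  1 -1 -1 -1]
  T: [-1  0  0  0 -1  1]
  Θ: [-1  1  0  0 -1  0]
Echelon form has 3 nonzero rows (pivots: X1,X2,X3)
Repeat: X1,X2,X3; free: X4,X5,X6
RREF:
  r0: [   1    0    0    0    1   -1]
  r1: [   0    1    0    0    0   -1]
  r2: [   0    0    1   -1   -2   -1]
  r3: [   0    0    0    0    0    0]
Fix exponent of X5 at 1, X4 at 0, X6 at 0; solve each RREF row for its pivot's exponent:
  r0: exp(X1) + (1)·1 = 0 ⇒ exp(X1) = -1
  r1: exp(X2) + (0)·1 = 0 ⇒ exp(X2) = 0
  r2: exp(X3) + (-2)·1 = 0 ⇒ exp(X3) = 2
Π_2 = X1^-1 · X3^2 · X5

["-1", "0", "2", "0", "1", "0"]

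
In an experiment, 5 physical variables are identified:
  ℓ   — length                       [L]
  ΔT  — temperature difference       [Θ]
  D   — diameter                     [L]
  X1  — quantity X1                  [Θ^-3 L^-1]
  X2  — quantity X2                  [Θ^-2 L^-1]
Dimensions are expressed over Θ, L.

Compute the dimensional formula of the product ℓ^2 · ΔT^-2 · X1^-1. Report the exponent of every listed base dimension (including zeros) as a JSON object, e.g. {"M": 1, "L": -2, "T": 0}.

{"Θ": 1, "L": 3}

Exponent matrix [Θ,L] × [ℓ,ΔT,D,X1,X2]:
  Θ: [ 0  1  0 -3 -2]
  L: [ 1  0  1 -1 -1]
  [Θ]: (2)·0+(-2)·1+(-1)·-3 = 1
  [L]: (2)·1+(-2)·0+(-1)·-1 = 3
⇒ Θ L^3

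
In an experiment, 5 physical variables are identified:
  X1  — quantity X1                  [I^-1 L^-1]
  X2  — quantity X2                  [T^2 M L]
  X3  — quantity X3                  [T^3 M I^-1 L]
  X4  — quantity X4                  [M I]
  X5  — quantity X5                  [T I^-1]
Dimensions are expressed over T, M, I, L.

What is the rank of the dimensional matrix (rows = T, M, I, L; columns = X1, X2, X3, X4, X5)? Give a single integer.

3

Write exponents as rows T,M,I,L / cols X1,X2,X3,X4,X5:
  T: [ 0  2  3  0  1]
  M: [ 0  1  1  1  0]
  I: [-1  0 -1  1 -1]
  L: [-1  1  1  0  0]
Echelon form has 3 nonzero rows (pivots: X1,X2,X3)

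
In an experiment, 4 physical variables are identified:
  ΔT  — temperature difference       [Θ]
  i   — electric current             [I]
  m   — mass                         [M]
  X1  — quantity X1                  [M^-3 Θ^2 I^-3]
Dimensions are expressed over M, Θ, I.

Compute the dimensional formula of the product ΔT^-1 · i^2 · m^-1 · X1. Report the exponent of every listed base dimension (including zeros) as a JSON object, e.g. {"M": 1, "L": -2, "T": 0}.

{"M": -4, "Θ": 1, "I": -1}

Exponent matrix [M,Θ,I] × [ΔT,i,m,X1]:
  M: [ 0  0  1 -3]
  Θ: [ 1  0  0  2]
  I: [ 0  1  0 -3]
  [M]: (-1)·0+(2)·0+(-1)·1+(1)·-3 = -4
  [Θ]: (-1)·1+(2)·0+(-1)·0+(1)·2 = 1
  [I]: (-1)·0+(2)·1+(-1)·0+(1)·-3 = -1
⇒ M^-4 Θ I^-1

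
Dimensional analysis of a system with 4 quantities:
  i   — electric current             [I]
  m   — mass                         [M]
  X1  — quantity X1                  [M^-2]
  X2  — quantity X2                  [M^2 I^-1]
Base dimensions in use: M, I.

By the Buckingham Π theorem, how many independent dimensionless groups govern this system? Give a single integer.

2

Dimensional matrix (M×I by i×m×X1×X2):
  M: [ 0  1 -2  2]
  I: [ 1  0  0 -1]
Echelon form has 2 nonzero rows (pivots: i,m)
n=4, r=2 ⇒ 2 dimensionless groups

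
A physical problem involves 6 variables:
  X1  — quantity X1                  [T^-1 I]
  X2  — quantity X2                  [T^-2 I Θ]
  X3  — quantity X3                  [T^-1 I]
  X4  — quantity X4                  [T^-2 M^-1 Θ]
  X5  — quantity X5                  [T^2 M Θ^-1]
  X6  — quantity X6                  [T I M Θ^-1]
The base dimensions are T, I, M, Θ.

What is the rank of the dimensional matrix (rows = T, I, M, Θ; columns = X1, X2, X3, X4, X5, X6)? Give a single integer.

Write exponents as rows T,I,M,Θ / cols X1,X2,X3,X4,X5,X6:
  T: [-1 -2 -1 -2  2  1]
  I: [ 1  1  1  0  0  1]
  M: [ 0  0  0 -1  1  1]
  Θ: [ 0  1  0  1 -1 -1]
Row reduction gives pivot columns X1,X2,X4; rank = 3

3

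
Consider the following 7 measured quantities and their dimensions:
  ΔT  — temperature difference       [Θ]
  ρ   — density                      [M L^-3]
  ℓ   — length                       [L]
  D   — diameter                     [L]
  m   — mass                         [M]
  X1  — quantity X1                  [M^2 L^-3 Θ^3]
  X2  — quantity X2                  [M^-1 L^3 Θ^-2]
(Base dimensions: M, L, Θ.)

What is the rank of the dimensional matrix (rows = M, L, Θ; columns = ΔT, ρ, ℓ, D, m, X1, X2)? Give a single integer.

Exponent matrix [M,L,Θ] × [ΔT,ρ,ℓ,D,m,X1,X2]:
  M: [ 0  1  0  0  1  2 -1]
  L: [ 0 -3  1  1  0 -3  3]
  Θ: [ 1  0  0  0  0  3 -2]
Echelon form has 3 nonzero rows (pivots: ΔT,ρ,ℓ)

3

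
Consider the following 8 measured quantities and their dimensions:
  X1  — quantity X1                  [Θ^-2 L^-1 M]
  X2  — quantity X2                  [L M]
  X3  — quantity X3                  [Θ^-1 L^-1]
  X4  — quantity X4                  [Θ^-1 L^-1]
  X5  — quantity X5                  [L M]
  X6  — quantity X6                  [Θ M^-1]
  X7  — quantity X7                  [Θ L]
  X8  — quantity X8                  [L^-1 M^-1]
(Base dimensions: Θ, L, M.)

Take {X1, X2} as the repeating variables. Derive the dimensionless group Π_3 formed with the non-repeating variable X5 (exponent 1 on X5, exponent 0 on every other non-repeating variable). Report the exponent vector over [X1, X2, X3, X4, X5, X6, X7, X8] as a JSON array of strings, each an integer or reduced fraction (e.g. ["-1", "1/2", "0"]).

Write exponents as rows Θ,L,M / cols X1,X2,X3,X4,X5,X6,X7,X8:
  Θ: [-2  0 -1 -1  0  1  1  0]
  L: [-1  1 -1 -1  1  0  1 -1]
  M: [ 1  1  0  0  1 -1  0 -1]
Echelon form has 2 nonzero rows (pivots: X1,X2)
Repeat: X1,X2; free: X3,X4,X5,X6,X7,X8
RREF:
  r0: [   1    0  1/2  1/2    0 -1/2 -1/2    0]
  r1: [   0    1 -1/2 -1/2    1 -1/2  1/2   -1]
  r2: [   0    0    0    0    0    0    0    0]
Fix exponent of X5 at 1, X3 at 0, X4 at 0, X6 at 0, X7 at 0, X8 at 0; solve each RREF row for its pivot's exponent:
  r0: exp(X1) + (0)·1 = 0 ⇒ exp(X1) = 0
  r1: exp(X2) + (1)·1 = 0 ⇒ exp(X2) = -1
Π_3 = X2^-1 · X5

["0", "-1", "0", "0", "1", "0", "0", "0"]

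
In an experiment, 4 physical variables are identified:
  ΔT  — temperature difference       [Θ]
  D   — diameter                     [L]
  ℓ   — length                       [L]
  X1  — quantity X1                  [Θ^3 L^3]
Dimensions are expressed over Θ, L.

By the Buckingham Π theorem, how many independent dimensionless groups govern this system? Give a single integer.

Dimensional matrix (Θ×L by ΔT×D×ℓ×X1):
  Θ: [ 1  0  0  3]
  L: [ 0  1  1  3]
RREF → pivots at {ΔT,D} ⇒ r = 2
4 vars − rank 2 = 2 Π groups

2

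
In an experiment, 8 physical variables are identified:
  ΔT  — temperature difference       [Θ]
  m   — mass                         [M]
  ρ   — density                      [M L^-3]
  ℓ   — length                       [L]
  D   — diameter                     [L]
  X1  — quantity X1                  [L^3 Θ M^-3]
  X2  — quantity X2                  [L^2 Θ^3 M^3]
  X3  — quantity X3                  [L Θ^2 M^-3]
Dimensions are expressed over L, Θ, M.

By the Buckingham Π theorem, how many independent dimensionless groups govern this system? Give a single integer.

5

Exponent matrix [L,Θ,M] × [ΔT,m,ρ,ℓ,D,X1,X2,X3]:
  L: [ 0  0 -3  1  1  3  2  1]
  Θ: [ 1  0  0  0  0  1  3  2]
  M: [ 0  1  1  0  0 -3  3 -3]
RREF → pivots at {ΔT,m,ρ} ⇒ r = 3
8 vars − rank 3 = 5 Π groups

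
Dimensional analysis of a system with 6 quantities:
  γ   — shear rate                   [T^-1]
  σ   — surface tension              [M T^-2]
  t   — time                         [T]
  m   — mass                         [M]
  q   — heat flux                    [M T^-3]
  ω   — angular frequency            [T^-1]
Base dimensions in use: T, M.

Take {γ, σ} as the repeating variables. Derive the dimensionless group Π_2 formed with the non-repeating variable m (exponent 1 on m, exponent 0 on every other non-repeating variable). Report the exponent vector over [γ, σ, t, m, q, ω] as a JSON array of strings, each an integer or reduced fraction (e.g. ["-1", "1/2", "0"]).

Write exponents as rows T,M / cols γ,σ,t,m,q,ω:
  T: [-1 -2  1  0 -3 -1]
  M: [ 0  1  0  1  1  0]
RREF → pivots at {γ,σ} ⇒ r = 2
Repeat: γ,σ; free: t,m,q,ω
RREF:
  r0: [   1    0   -1   -2    1    1]
  r1: [   0    1    0    1    1    0]
Fix exponent of m at 1, t at 0, q at 0, ω at 0; solve each RREF row for its pivot's exponent:
  r0: exp(γ) + (-2)·1 = 0 ⇒ exp(γ) = 2
  r1: exp(σ) + (1)·1 = 0 ⇒ exp(σ) = -1
Π_2 = γ^2 · σ^-1 · m

["2", "-1", "0", "1", "0", "0"]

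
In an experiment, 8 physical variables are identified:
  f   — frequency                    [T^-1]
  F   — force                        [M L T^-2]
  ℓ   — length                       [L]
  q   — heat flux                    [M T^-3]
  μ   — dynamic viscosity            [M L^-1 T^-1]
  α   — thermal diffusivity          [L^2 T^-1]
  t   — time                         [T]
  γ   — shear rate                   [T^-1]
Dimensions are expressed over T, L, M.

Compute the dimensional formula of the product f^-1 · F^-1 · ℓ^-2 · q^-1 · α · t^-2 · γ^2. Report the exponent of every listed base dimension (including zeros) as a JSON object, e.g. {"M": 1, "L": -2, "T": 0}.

Exponent matrix [T,L,M] × [f,F,ℓ,q,μ,α,t,γ]:
  T: [-1 -2  0 -3 -1 -1  1 -1]
  L: [ 0  1  1  0 -1  2  0  0]
  M: [ 0  1  0  1  1  0  0  0]
  [T]: (-1)·-1+(-1)·-2+(-2)·0+(-1)·-3+(1)·-1+(-2)·1+(2)·-1 = 1
  [L]: (-1)·0+(-1)·1+(-2)·1+(-1)·0+(1)·2+(-2)·0+(2)·0 = -1
  [M]: (-1)·0+(-1)·1+(-2)·0+(-1)·1+(1)·0+(-2)·0+(2)·0 = -2
⇒ T L^-1 M^-2

{"T": 1, "L": -1, "M": -2}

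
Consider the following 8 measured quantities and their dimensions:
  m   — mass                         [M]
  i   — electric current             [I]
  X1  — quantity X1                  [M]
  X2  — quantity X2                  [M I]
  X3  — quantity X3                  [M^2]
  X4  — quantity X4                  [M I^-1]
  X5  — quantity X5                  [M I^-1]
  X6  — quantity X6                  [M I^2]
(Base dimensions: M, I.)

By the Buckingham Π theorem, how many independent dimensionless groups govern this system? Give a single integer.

Dimensional matrix (M×I by m×i×X1×X2×X3×X4×X5×X6):
  M: [ 1  0  1  1  2  1  1  1]
  I: [ 0  1  0  1  0 -1 -1  2]
Echelon form has 2 nonzero rows (pivots: m,i)
8 vars − rank 2 = 6 Π groups

6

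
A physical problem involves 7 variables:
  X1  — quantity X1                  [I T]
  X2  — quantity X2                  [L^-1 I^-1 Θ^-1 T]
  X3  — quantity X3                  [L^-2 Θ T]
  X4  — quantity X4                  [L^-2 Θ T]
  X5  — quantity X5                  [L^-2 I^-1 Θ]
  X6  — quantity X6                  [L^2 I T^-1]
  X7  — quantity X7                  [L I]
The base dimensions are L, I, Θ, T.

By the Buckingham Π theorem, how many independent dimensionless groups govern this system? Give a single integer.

4

Write exponents as rows L,I,Θ,T / cols X1,X2,X3,X4,X5,X6,X7:
  L: [ 0 -1 -2 -2 -2  2  1]
  I: [ 1 -1  0  0 -1  1  1]
  Θ: [ 0 -1  1  1  1  0  0]
  T: [ 1  1  1  1  0 -1  0]
Row reduction gives pivot columns X1,X2,X3; rank = 3
n=7, r=3 ⇒ 4 dimensionless groups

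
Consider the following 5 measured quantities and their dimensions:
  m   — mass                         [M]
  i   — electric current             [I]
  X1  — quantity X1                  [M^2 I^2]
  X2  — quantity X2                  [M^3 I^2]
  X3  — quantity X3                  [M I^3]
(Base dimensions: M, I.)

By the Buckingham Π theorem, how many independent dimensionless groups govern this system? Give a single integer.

3

Dimensional matrix (M×I by m×i×X1×X2×X3):
  M: [ 1  0  2  3  1]
  I: [ 0  1  2  2  3]
RREF → pivots at {m,i} ⇒ r = 2
n=5, r=2 ⇒ 3 dimensionless groups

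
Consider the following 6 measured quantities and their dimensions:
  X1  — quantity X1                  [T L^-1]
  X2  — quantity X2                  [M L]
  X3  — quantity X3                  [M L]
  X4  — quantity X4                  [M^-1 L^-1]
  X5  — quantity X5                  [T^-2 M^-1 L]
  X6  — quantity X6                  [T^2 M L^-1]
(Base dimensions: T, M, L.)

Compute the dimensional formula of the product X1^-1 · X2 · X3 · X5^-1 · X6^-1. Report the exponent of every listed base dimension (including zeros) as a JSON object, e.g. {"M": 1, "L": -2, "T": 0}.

Write exponents as rows T,M,L / cols X1,X2,X3,X4,X5,X6:
  T: [ 1  0  0  0 -2  2]
  M: [ 0  1  1 -1 -1  1]
  L: [-1  1  1 -1  1 -1]
  [T]: (-1)·1+(1)·0+(1)·0+(-1)·-2+(-1)·2 = -1
  [M]: (-1)·0+(1)·1+(1)·1+(-1)·-1+(-1)·1 = 2
  [L]: (-1)·-1+(1)·1+(1)·1+(-1)·1+(-1)·-1 = 3
⇒ T^-1 M^2 L^3

{"T": -1, "M": 2, "L": 3}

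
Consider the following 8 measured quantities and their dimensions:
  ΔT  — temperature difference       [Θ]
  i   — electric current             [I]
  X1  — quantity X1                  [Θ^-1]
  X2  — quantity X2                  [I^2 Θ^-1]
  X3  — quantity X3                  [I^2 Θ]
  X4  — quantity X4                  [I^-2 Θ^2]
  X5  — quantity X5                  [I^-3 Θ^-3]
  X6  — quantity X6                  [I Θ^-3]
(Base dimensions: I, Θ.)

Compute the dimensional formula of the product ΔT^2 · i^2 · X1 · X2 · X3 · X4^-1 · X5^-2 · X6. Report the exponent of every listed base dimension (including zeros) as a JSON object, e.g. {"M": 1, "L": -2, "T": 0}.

{"I": 15, "Θ": 2}

Write exponents as rows I,Θ / cols ΔT,i,X1,X2,X3,X4,X5,X6:
  I: [ 0  1  0  2  2 -2 -3  1]
  Θ: [ 1  0 -1 -1  1  2 -3 -3]
  [I]: (2)·0+(2)·1+(1)·0+(1)·2+(1)·2+(-1)·-2+(-2)·-3+(1)·1 = 15
  [Θ]: (2)·1+(2)·0+(1)·-1+(1)·-1+(1)·1+(-1)·2+(-2)·-3+(1)·-3 = 2
⇒ I^15 Θ^2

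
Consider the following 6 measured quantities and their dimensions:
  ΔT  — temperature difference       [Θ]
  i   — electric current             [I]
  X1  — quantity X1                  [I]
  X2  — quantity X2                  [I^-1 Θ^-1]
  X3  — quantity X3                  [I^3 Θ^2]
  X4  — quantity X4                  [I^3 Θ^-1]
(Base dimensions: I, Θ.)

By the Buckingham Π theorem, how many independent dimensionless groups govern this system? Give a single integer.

4

Write exponents as rows I,Θ / cols ΔT,i,X1,X2,X3,X4:
  I: [ 0  1  1 -1  3  3]
  Θ: [ 1  0  0 -1  2 -1]
Echelon form has 2 nonzero rows (pivots: ΔT,i)
6 vars − rank 2 = 4 Π groups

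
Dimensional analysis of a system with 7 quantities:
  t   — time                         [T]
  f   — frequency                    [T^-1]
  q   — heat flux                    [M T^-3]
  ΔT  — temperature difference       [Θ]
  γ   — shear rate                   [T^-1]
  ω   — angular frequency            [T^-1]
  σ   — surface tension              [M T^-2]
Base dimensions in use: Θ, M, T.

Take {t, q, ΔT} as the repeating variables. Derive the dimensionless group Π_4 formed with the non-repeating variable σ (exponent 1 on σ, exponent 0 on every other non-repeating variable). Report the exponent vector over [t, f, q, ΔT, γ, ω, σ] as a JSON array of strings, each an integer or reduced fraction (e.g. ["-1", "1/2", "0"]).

Dimensional matrix (Θ×M×T by t×f×q×ΔT×γ×ω×σ):
  Θ: [ 0  0  0  1  0  0  0]
  M: [ 0  0  1  0  0  0  1]
  T: [ 1 -1 -3  0 -1 -1 -2]
Row reduction gives pivot columns t,q,ΔT; rank = 3
Pivot set = {t,q,ΔT}, free = {f,γ,ω,σ}
RREF:
  r0: [   1   -1    0    0   -1   -1    1]
  r1: [   0    0    1    0    0    0    1]
  r2: [   0    0    0    1    0    0    0]
Fix exponent of σ at 1, f at 0, γ at 0, ω at 0; solve each RREF row for its pivot's exponent:
  r0: exp(t) + (1)·1 = 0 ⇒ exp(t) = -1
  r1: exp(q) + (1)·1 = 0 ⇒ exp(q) = -1
  r2: exp(ΔT) + (0)·1 = 0 ⇒ exp(ΔT) = 0
Π_4 = t^-1 · q^-1 · σ

["-1", "0", "-1", "0", "0", "0", "1"]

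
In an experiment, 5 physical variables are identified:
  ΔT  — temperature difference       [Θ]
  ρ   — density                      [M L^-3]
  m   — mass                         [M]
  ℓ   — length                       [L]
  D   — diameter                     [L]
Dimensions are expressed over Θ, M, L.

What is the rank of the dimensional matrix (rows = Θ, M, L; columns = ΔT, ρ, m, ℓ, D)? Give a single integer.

3

Dimensional matrix (Θ×M×L by ΔT×ρ×m×ℓ×D):
  Θ: [ 1  0  0  0  0]
  M: [ 0  1  1  0  0]
  L: [ 0 -3  0  1  1]
RREF → pivots at {ΔT,ρ,m} ⇒ r = 3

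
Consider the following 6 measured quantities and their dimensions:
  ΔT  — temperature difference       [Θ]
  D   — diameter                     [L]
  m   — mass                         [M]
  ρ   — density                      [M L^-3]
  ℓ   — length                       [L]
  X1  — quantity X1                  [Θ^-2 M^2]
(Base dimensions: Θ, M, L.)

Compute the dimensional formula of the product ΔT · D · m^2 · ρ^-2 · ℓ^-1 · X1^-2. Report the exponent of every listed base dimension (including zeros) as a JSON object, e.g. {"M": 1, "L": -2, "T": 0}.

Exponent matrix [Θ,M,L] × [ΔT,D,m,ρ,ℓ,X1]:
  Θ: [ 1  0  0  0  0 -2]
  M: [ 0  0  1  1  0  2]
  L: [ 0  1  0 -3  1  0]
  [Θ]: (1)·1+(1)·0+(2)·0+(-2)·0+(-1)·0+(-2)·-2 = 5
  [M]: (1)·0+(1)·0+(2)·1+(-2)·1+(-1)·0+(-2)·2 = -4
  [L]: (1)·0+(1)·1+(2)·0+(-2)·-3+(-1)·1+(-2)·0 = 6
⇒ Θ^5 M^-4 L^6

{"Θ": 5, "M": -4, "L": 6}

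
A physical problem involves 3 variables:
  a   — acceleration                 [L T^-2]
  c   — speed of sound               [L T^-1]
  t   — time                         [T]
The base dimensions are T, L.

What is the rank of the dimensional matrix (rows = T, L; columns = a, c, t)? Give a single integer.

2

Dimensional matrix (T×L by a×c×t):
  T: [-2 -1  1]
  L: [ 1  1  0]
RREF → pivots at {a,c} ⇒ r = 2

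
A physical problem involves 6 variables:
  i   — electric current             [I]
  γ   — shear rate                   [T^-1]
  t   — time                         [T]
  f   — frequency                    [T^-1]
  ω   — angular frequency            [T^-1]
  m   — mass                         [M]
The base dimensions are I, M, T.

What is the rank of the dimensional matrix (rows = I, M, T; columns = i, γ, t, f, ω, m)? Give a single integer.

Exponent matrix [I,M,T] × [i,γ,t,f,ω,m]:
  I: [ 1  0  0  0  0  0]
  M: [ 0  0  0  0  0  1]
  T: [ 0 -1  1 -1 -1  0]
RREF → pivots at {i,γ,m} ⇒ r = 3

3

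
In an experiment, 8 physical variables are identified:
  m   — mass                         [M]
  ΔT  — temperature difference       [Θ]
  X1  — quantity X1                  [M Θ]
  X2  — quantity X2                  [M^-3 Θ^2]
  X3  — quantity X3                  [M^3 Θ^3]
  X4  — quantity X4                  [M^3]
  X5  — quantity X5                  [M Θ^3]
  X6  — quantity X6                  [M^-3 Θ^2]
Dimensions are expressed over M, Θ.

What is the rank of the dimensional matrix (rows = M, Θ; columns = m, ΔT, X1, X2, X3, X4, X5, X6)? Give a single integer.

Dimensional matrix (M×Θ by m×ΔT×X1×X2×X3×X4×X5×X6):
  M: [ 1  0  1 -3  3  3  1 -3]
  Θ: [ 0  1  1  2  3  0  3  2]
Echelon form has 2 nonzero rows (pivots: m,ΔT)

2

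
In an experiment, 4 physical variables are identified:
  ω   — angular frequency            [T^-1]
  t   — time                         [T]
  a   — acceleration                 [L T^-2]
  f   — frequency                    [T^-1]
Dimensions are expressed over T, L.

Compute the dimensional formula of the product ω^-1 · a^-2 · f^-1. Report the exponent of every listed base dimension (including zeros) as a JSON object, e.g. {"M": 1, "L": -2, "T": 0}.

Exponent matrix [T,L] × [ω,t,a,f]:
  T: [-1  1 -2 -1]
  L: [ 0  0  1  0]
  [T]: (-1)·-1+(-2)·-2+(-1)·-1 = 6
  [L]: (-1)·0+(-2)·1+(-1)·0 = -2
⇒ T^6 L^-2

{"T": 6, "L": -2}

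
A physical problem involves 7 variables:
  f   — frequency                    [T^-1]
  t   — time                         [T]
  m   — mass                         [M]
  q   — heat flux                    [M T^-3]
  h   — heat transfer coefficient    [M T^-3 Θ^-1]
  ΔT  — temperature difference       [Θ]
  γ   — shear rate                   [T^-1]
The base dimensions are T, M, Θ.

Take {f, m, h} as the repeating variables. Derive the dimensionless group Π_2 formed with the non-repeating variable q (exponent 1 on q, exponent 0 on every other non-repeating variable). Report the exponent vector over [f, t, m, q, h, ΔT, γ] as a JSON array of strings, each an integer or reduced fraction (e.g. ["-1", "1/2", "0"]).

Exponent matrix [T,M,Θ] × [f,t,m,q,h,ΔT,γ]:
  T: [-1  1  0 -3 -3  0 -1]
  M: [ 0  0  1  1  1  0  0]
  Θ: [ 0  0  0  0 -1  1  0]
Echelon form has 3 nonzero rows (pivots: f,m,h)
Pivot set = {f,m,h}, free = {t,q,ΔT,γ}
RREF:
  r0: [   1   -1    0    3    0    3    1]
  r1: [   0    0    1    1    0    1    0]
  r2: [   0    0    0    0    1   -1    0]
Fix exponent of q at 1, t at 0, ΔT at 0, γ at 0; solve each RREF row for its pivot's exponent:
  r0: exp(f) + (3)·1 = 0 ⇒ exp(f) = -3
  r1: exp(m) + (1)·1 = 0 ⇒ exp(m) = -1
  r2: exp(h) + (0)·1 = 0 ⇒ exp(h) = 0
Π_2 = f^-3 · m^-1 · q

["-3", "0", "-1", "1", "0", "0", "0"]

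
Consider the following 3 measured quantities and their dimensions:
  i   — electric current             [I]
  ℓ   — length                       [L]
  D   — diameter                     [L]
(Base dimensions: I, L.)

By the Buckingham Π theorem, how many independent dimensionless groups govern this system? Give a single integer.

Exponent matrix [I,L] × [i,ℓ,D]:
  I: [ 1  0  0]
  L: [ 0  1  1]
Echelon form has 2 nonzero rows (pivots: i,ℓ)
3 vars − rank 2 = 1 Π group

1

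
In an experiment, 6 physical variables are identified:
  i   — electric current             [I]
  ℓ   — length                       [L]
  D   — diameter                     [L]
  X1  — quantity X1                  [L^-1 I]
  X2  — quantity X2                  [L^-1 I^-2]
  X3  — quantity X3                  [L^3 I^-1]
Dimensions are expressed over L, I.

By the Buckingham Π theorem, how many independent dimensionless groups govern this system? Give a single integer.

4

Exponent matrix [L,I] × [i,ℓ,D,X1,X2,X3]:
  L: [ 0  1  1 -1 -1  3]
  I: [ 1  0  0  1 -2 -1]
Row reduction gives pivot columns i,ℓ; rank = 2
Π count = n − r = 6 − 2 = 4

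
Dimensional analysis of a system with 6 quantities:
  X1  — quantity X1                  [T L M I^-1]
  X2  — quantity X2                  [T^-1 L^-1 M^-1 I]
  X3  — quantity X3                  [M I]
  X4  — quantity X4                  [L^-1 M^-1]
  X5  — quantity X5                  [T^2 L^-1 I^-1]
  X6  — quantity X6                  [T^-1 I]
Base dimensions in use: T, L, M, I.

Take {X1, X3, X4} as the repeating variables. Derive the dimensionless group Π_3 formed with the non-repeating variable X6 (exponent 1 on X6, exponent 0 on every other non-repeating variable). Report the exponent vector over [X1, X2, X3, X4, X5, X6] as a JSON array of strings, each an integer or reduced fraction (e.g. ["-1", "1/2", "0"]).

["1", "0", "0", "1", "0", "1"]

Dimensional matrix (T×L×M×I by X1×X2×X3×X4×X5×X6):
  T: [ 1 -1  0  0  2 -1]
  L: [ 1 -1  0 -1 -1  0]
  M: [ 1 -1  1 -1  0  0]
  I: [-1  1  1  0 -1  1]
RREF → pivots at {X1,X3,X4} ⇒ r = 3
Pivot set = {X1,X3,X4}, free = {X2,X5,X6}
RREF:
  r0: [   1   -1    0    0    2   -1]
  r1: [   0    0    1    0    1    0]
  r2: [   0    0    0    1    3   -1]
  r3: [   0    0    0    0    0    0]
Fix exponent of X6 at 1, X2 at 0, X5 at 0; solve each RREF row for its pivot's exponent:
  r0: exp(X1) + (-1)·1 = 0 ⇒ exp(X1) = 1
  r1: exp(X3) + (0)·1 = 0 ⇒ exp(X3) = 0
  r2: exp(X4) + (-1)·1 = 0 ⇒ exp(X4) = 1
Π_3 = X1 · X4 · X6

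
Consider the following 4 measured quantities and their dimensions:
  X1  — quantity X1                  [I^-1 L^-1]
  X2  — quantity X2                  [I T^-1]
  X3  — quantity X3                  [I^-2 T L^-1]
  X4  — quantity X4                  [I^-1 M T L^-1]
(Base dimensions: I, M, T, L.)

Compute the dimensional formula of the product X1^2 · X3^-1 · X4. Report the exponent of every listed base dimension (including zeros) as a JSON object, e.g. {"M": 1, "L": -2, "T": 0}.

{"I": -1, "M": 1, "T": 0, "L": -2}

Dimensional matrix (I×M×T×L by X1×X2×X3×X4):
  I: [-1  1 -2 -1]
  M: [ 0  0  0  1]
  T: [ 0 -1  1  1]
  L: [-1  0 -1 -1]
  [I]: (2)·-1+(-1)·-2+(1)·-1 = -1
  [M]: (2)·0+(-1)·0+(1)·1 = 1
  [T]: (2)·0+(-1)·1+(1)·1 = 0
  [L]: (2)·-1+(-1)·-1+(1)·-1 = -2
⇒ I^-1 M L^-2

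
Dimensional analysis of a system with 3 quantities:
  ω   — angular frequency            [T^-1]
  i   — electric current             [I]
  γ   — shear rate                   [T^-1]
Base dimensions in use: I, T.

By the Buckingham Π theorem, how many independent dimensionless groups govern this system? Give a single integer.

Dimensional matrix (I×T by ω×i×γ):
  I: [ 0  1  0]
  T: [-1  0 -1]
Row reduction gives pivot columns ω,i; rank = 2
3 vars − rank 2 = 1 Π group

1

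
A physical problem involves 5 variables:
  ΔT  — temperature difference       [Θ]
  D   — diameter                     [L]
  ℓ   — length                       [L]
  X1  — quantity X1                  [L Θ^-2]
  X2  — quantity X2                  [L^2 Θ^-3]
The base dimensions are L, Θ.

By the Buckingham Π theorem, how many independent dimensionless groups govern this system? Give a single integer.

3

Exponent matrix [L,Θ] × [ΔT,D,ℓ,X1,X2]:
  L: [ 0  1  1  1  2]
  Θ: [ 1  0  0 -2 -3]
RREF → pivots at {ΔT,D} ⇒ r = 2
5 vars − rank 2 = 3 Π groups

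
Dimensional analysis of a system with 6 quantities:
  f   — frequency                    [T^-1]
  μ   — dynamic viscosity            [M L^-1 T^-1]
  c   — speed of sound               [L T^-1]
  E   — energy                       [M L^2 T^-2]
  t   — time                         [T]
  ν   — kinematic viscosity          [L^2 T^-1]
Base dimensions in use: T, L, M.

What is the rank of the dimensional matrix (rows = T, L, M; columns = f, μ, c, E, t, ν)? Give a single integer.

Write exponents as rows T,L,M / cols f,μ,c,E,t,ν:
  T: [-1 -1 -1 -2  1 -1]
  L: [ 0 -1  1  2  0  2]
  M: [ 0  1  0  1  0  0]
Row reduction gives pivot columns f,μ,c; rank = 3

3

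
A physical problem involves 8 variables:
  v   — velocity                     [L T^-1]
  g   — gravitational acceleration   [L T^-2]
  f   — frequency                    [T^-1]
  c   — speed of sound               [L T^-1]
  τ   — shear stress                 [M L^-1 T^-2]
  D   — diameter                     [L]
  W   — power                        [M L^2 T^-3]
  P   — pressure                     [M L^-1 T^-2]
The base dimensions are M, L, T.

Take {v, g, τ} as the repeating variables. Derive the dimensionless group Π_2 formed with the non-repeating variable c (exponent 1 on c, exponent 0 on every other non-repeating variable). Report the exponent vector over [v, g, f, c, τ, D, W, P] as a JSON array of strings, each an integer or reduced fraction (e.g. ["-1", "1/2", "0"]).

["-1", "0", "0", "1", "0", "0", "0", "0"]

Dimensional matrix (M×L×T by v×g×f×c×τ×D×W×P):
  M: [ 0  0  0  0  1  0  1  1]
  L: [ 1  1  0  1 -1  1  2 -1]
  T: [-1 -2 -1 -1 -2  0 -3 -2]
RREF → pivots at {v,g,τ} ⇒ r = 3
Repeat: v,g,τ; free: f,c,D,W,P
RREF:
  r0: [   1    0   -1    1    0    2    5    0]
  r1: [   0    1    1    0    0   -1   -2    0]
  r2: [   0    0    0    0    1    0    1    1]
Fix exponent of c at 1, f at 0, D at 0, W at 0, P at 0; solve each RREF row for its pivot's exponent:
  r0: exp(v) + (1)·1 = 0 ⇒ exp(v) = -1
  r1: exp(g) + (0)·1 = 0 ⇒ exp(g) = 0
  r2: exp(τ) + (0)·1 = 0 ⇒ exp(τ) = 0
Π_2 = v^-1 · c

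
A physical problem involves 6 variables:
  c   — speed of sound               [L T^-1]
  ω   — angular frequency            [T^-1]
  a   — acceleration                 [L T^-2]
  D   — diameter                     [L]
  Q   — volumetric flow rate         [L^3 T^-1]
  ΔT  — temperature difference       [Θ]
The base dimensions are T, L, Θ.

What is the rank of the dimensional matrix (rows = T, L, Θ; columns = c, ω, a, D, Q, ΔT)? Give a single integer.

Exponent matrix [T,L,Θ] × [c,ω,a,D,Q,ΔT]:
  T: [-1 -1 -2  0 -1  0]
  L: [ 1  0  1  1  3  0]
  Θ: [ 0  0  0  0  0  1]
Echelon form has 3 nonzero rows (pivots: c,ω,ΔT)

3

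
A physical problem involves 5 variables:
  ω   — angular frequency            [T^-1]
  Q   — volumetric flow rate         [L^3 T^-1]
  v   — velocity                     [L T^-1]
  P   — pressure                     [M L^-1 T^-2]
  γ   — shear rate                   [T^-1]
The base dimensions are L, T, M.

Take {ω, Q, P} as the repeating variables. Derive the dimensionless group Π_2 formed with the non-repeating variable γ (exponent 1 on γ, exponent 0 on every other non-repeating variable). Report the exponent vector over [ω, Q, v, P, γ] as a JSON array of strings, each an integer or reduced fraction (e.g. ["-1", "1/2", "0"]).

Dimensional matrix (L×T×M by ω×Q×v×P×γ):
  L: [ 0  3  1 -1  0]
  T: [-1 -1 -1 -2 -1]
  M: [ 0  0  0  1  0]
RREF → pivots at {ω,Q,P} ⇒ r = 3
Pivot set = {ω,Q,P}, free = {v,γ}
RREF:
  r0: [   1    0  2/3    0    1]
  r1: [   0    1  1/3    0    0]
  r2: [   0    0    0    1    0]
Fix exponent of γ at 1, v at 0; solve each RREF row for its pivot's exponent:
  r0: exp(ω) + (1)·1 = 0 ⇒ exp(ω) = -1
  r1: exp(Q) + (0)·1 = 0 ⇒ exp(Q) = 0
  r2: exp(P) + (0)·1 = 0 ⇒ exp(P) = 0
Π_2 = ω^-1 · γ

["-1", "0", "0", "0", "1"]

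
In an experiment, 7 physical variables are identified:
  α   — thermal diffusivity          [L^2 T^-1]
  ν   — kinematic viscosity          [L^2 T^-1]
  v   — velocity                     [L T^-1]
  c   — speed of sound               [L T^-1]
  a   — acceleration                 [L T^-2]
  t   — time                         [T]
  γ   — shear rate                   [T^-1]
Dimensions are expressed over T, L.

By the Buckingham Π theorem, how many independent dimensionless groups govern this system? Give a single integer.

5

Write exponents as rows T,L / cols α,ν,v,c,a,t,γ:
  T: [-1 -1 -1 -1 -2  1 -1]
  L: [ 2  2  1  1  1  0  0]
Row reduction gives pivot columns α,v; rank = 2
n=7, r=2 ⇒ 5 dimensionless groups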